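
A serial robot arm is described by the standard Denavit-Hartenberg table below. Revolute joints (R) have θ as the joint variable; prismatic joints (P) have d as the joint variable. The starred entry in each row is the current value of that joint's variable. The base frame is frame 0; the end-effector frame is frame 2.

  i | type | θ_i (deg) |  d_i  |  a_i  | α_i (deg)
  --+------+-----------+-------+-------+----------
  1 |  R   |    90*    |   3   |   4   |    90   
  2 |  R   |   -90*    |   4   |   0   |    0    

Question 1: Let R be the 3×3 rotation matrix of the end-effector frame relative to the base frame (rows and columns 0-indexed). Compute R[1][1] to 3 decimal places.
1.000

End-effector y-axis (col 1 of R) = (0.0000,1.0000,0.0000)
R[1][1] = 1.0000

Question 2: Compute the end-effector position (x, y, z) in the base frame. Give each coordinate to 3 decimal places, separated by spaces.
after link 1: o_1 = (0.0000, 4.0000, 3.0000)
after link 2: o_2 = (4.0000, 4.0000, 3.0000)

4.000 4.000 3.000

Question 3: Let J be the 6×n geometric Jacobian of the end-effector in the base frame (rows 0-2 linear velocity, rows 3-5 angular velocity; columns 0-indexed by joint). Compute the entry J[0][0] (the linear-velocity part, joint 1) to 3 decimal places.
-4.000

axis z_0 = ẑ; lever o_n−o_0 = (4.0000,4.0000,3.0000)
cross product → J_v[:, 0] = (-4.0000,4.0000,0.0000)
J_ω[:, 0] = z_0
entry J[0][0] = -4.0000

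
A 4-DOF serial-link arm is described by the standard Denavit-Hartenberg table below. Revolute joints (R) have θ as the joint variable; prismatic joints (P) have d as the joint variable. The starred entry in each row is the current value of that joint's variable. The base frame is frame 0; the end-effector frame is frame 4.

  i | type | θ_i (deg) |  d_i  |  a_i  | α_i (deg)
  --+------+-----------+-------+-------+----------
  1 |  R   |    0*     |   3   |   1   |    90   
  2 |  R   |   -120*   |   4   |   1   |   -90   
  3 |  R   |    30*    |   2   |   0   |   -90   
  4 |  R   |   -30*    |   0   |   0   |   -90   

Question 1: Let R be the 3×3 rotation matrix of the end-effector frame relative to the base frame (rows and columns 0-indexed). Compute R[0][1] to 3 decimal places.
-0.250

End-effector y-axis (col 1 of R) = (-0.2500,-0.8660,-0.4330)
R[0][1] = -0.2500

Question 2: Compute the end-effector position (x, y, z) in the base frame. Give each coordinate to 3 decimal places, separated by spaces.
after link 1: o_1 = (1.0000, 0.0000, 3.0000)
after link 2: o_2 = (0.5000, -4.0000, 2.1340)
after link 3: o_3 = (2.2321, -4.0000, 1.1340)
after link 4: o_4 = (2.2321, -4.0000, 1.1340)

2.232 -4.000 1.134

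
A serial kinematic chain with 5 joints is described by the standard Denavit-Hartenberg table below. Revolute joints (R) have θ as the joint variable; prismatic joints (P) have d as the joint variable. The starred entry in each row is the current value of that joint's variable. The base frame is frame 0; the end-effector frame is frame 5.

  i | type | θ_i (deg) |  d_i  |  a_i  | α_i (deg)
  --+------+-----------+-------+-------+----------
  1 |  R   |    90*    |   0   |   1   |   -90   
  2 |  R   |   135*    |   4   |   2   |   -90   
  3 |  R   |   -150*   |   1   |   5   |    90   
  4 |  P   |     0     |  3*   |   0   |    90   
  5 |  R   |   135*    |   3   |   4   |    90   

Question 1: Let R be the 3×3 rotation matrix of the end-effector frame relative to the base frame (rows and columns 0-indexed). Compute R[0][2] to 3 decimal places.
End-effector z-axis (col 2 of R) = (0.2588,0.6830,0.6830)
R[0][2] = 0.2588

0.259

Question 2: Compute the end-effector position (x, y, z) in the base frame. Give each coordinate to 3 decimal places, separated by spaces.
-0.038 4.390 0.562

after link 1: o_1 = (0.0000, 1.0000, 0.0000)
after link 2: o_2 = (-4.0000, -0.4142, -1.4142)
after link 3: o_3 = (-6.5000, 1.9405, 2.3548)
after link 4: o_4 = (-3.9019, 3.0012, 3.4154)
after link 5: o_5 = (-0.0382, 4.3905, 0.5620)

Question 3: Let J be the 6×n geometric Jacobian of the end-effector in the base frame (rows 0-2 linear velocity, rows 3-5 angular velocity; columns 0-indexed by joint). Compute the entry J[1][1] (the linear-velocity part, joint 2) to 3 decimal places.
axis z_1 = (-1.0000,0.0000,0.0000); lever o_n−o_1 = (-0.0382,3.3905,0.5620)
cross product → J_v[:, 1] = (-0.0000,0.5620,-3.3905)
J_ω[:, 1] = z_1
entry J[1][1] = 0.5620

0.562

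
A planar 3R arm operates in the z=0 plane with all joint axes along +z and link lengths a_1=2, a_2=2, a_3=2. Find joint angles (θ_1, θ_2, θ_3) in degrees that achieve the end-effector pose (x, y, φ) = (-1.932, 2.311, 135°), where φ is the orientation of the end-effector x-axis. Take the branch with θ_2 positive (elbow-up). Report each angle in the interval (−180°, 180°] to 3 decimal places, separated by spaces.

45.005 149.992 -59.997

wrist centre = target − a_3·(cos φ, sin φ) = (-0.5178, 0.8968)
cos θ_2 = (1.0723−2²−2²)/(2·2·2) = -0.8660; θ_2 = 149.9924° (elbow-up)
β = atan2(0.8968,-0.5178) = 120.0013°; ψ = atan2(1.0002,0.2681) = 74.9962°
θ_1 = β − ψ = 45.0051°
θ_3 = φ − θ_1 − θ_2 = -59.9975° (wrapped to (-180°,180°])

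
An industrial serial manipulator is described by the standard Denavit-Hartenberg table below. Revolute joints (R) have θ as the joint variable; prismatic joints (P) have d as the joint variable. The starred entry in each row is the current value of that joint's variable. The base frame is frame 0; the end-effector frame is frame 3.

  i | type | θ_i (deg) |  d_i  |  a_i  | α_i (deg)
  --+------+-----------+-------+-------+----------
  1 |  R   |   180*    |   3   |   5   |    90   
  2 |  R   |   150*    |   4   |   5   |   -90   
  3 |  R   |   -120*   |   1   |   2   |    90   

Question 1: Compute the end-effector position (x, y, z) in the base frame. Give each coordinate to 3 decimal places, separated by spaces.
after link 1: o_1 = (-5.0000, 0.0000, 3.0000)
after link 2: o_2 = (-0.6699, 4.0000, 5.5000)
after link 3: o_3 = (-1.0359, 5.7321, 4.1340)

-1.036 5.732 4.134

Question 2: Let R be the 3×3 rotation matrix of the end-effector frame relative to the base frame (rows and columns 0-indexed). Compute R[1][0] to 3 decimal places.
0.866

End-effector x-axis (col 0 of R) = (-0.4330,0.8660,-0.2500)
R[1][0] = 0.8660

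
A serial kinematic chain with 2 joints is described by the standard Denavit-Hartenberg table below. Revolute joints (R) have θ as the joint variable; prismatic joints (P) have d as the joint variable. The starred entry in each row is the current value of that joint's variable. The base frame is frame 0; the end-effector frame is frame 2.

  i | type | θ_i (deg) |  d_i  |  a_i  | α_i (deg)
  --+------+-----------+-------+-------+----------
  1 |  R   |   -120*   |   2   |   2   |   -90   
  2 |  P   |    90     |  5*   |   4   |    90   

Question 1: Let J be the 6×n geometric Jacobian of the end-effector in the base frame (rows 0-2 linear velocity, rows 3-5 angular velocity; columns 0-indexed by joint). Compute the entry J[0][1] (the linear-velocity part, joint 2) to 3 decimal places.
0.866

prismatic axis z_1 = (0.8660,-0.5000,0.0000)
J_v[:, 1] = z_1; J_ω[:, 1] = (0,0,0)
entry J[0][1] = 0.8660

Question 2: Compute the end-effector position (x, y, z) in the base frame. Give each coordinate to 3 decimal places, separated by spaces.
3.330 -4.232 -2.000

after link 1: o_1 = (-1.0000, -1.7321, 2.0000)
after link 2: o_2 = (3.3301, -4.2321, -2.0000)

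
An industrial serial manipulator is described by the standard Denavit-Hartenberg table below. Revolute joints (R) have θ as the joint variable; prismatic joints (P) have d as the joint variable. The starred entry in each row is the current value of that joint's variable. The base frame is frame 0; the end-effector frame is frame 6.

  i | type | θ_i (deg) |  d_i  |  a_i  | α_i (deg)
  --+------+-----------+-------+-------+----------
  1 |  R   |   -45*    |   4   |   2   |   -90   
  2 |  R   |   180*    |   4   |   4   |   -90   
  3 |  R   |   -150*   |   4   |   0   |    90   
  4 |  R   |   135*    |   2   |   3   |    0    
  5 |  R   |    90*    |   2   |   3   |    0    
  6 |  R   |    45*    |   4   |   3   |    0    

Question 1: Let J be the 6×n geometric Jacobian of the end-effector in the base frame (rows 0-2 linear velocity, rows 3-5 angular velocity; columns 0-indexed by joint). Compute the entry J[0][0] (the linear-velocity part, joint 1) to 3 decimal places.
2.387

axis z_0 = ẑ; lever o_n−o_0 = (-4.7544,-2.3867,5.0000)
cross product → J_v[:, 0] = (2.3867,-4.7544,0.0000)
J_ω[:, 0] = z_0
entry J[0][0] = 2.3867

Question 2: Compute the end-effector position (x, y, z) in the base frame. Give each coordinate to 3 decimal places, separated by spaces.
after link 1: o_1 = (1.4142, -1.4142, 4.0000)
after link 2: o_2 = (1.4142, 4.2426, 4.0000)
after link 3: o_3 = (1.4142, 4.2426, 8.0000)
after link 4: o_4 = (-1.1525, 2.8598, 10.1213)
after link 5: o_5 = (-3.7191, 1.4770, 8.0000)
after link 6: o_6 = (-4.7544, -2.3867, 5.0000)

-4.754 -2.387 5.000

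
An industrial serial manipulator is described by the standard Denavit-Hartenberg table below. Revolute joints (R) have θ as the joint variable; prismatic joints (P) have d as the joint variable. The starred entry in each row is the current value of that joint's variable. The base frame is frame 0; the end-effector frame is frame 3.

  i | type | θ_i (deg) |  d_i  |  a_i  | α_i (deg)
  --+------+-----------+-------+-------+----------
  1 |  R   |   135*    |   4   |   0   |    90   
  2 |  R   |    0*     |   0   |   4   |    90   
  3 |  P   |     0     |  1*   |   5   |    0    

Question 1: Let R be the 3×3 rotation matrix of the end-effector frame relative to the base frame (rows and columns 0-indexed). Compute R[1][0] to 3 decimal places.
0.707

End-effector x-axis (col 0 of R) = (-0.7071,0.7071,0.0000)
R[1][0] = 0.7071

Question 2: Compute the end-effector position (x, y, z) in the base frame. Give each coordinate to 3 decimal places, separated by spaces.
after link 1: o_1 = (0.0000, 0.0000, 4.0000)
after link 2: o_2 = (-2.8284, 2.8284, 4.0000)
after link 3: o_3 = (-6.3640, 6.3640, 3.0000)

-6.364 6.364 3.000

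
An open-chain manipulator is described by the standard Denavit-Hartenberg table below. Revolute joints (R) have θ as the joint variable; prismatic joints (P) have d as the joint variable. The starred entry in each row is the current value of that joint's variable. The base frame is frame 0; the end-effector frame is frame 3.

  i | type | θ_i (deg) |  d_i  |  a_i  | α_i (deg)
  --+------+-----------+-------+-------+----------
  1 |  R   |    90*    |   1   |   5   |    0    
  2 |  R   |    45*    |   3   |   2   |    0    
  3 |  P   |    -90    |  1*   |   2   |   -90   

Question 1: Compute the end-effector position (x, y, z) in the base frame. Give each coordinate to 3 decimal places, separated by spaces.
0.000 7.828 5.000

after link 1: o_1 = (0.0000, 5.0000, 1.0000)
after link 2: o_2 = (-1.4142, 6.4142, 4.0000)
after link 3: o_3 = (0.0000, 7.8284, 5.0000)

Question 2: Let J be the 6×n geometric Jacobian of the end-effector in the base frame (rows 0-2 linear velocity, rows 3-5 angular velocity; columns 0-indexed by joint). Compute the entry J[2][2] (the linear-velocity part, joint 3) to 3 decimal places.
1.000

prismatic axis z_2 = (0.0000,0.0000,1.0000)
J_v[:, 2] = z_2; J_ω[:, 2] = (0,0,0)
entry J[2][2] = 1.0000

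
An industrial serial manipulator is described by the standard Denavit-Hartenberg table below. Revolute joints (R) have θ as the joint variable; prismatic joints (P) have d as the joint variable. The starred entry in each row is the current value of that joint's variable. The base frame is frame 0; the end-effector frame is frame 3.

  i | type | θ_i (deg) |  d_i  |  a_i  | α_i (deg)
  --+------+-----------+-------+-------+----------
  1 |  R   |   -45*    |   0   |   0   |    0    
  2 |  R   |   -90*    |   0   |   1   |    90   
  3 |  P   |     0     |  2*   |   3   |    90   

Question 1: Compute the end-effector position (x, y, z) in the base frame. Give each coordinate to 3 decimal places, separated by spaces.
after link 1: o_1 = (0.0000, 0.0000, 0.0000)
after link 2: o_2 = (-0.7071, -0.7071, 0.0000)
after link 3: o_3 = (-4.2426, -1.4142, 0.0000)

-4.243 -1.414 0.000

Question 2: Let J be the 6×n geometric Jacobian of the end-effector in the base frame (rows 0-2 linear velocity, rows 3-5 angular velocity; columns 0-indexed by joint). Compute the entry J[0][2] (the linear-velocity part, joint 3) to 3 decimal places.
-0.707

prismatic axis z_2 = (-0.7071,0.7071,0.0000)
J_v[:, 2] = z_2; J_ω[:, 2] = (0,0,0)
entry J[0][2] = -0.7071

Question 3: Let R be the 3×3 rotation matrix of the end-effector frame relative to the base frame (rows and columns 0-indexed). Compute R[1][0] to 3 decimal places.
-0.707

End-effector x-axis (col 0 of R) = (-0.7071,-0.7071,0.0000)
R[1][0] = -0.7071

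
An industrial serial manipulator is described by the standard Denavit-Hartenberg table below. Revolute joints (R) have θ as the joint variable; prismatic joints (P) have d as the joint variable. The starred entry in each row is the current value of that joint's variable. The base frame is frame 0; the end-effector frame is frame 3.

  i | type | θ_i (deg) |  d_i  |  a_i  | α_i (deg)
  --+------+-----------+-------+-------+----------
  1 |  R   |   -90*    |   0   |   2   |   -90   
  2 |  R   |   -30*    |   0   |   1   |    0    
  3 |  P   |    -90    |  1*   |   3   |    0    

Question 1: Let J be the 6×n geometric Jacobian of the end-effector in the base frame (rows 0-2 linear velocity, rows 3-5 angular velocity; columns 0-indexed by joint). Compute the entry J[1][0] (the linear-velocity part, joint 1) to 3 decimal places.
1.000

axis z_0 = ẑ; lever o_n−o_0 = (1.0000,-1.3660,3.0981)
cross product → J_v[:, 0] = (1.3660,1.0000,-0.0000)
J_ω[:, 0] = z_0
entry J[1][0] = 1.0000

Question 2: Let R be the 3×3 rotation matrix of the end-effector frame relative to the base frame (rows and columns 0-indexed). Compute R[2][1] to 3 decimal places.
End-effector y-axis (col 1 of R) = (0.0000,-0.8660,0.5000)
R[2][1] = 0.5000

0.500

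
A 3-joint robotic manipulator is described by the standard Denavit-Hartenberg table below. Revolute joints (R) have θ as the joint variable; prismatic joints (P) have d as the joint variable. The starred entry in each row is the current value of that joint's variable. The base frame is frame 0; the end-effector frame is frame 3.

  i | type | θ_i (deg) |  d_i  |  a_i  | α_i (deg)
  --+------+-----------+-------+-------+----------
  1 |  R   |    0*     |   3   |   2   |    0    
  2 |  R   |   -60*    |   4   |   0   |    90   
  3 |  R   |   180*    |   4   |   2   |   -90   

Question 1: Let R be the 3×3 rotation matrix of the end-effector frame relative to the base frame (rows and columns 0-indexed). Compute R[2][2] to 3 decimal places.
-1.000

End-effector z-axis (col 2 of R) = (-0.0000,0.0000,-1.0000)
R[2][2] = -1.0000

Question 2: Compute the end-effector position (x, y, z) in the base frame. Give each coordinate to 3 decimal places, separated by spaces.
after link 1: o_1 = (2.0000, 0.0000, 3.0000)
after link 2: o_2 = (2.0000, 0.0000, 7.0000)
after link 3: o_3 = (-2.4641, -0.2679, 7.0000)

-2.464 -0.268 7.000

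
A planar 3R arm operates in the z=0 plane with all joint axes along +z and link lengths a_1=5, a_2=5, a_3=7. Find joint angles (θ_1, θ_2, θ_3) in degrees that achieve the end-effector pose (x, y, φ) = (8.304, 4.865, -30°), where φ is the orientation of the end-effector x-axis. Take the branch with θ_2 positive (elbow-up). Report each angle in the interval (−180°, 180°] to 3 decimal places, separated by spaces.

wrist centre = target − a_3·(cos φ, sin φ) = (2.2418, 8.3650)
cos θ_2 = (74.9990−5²−5²)/(2·5·5) = 0.5000; θ_2 = 60.0013° (elbow-up)
β = atan2(8.3650,2.2418) = 74.9973°; ψ = atan2(4.3302,7.4999) = 30.0007°
θ_1 = β − ψ = 44.9966°
θ_3 = φ − θ_1 − θ_2 = -134.9979° (wrapped to (-180°,180°])

44.997 60.001 -134.998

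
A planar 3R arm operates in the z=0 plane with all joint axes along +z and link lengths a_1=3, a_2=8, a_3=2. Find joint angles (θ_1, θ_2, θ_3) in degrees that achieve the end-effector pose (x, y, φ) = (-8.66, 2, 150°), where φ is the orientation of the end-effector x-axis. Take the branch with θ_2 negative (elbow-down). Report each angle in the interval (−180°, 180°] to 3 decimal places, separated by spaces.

-89.995 -120.005 -0.000

wrist centre = target − a_3·(cos φ, sin φ) = (-6.9279, 1.0000)
cos θ_2 = (48.9965−3²−8²)/(2·3·8) = -0.5001; θ_2 = -120.0049° (elbow-down)
β = atan2(1.0000,-6.9279) = 171.7865°; ψ = atan2(-6.9279,-1.0006) = -98.2184°
θ_1 = β − ψ = 270.0049°
θ_3 = φ − θ_1 − θ_2 = -0.0000° (wrapped to (-180°,180°])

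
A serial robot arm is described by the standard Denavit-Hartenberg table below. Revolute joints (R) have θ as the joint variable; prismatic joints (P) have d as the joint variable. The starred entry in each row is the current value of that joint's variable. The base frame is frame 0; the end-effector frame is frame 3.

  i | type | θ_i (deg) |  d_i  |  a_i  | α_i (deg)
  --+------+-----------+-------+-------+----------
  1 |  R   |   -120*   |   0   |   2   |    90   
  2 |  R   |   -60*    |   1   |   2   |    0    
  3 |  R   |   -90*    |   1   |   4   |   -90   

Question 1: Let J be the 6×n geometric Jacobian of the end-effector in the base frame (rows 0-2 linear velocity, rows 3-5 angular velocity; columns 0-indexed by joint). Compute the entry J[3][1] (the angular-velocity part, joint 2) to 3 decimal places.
axis z_1 = (-0.8660,0.5000,0.0000); lever o_n−o_1 = (-0.5000,3.1340,-3.7321)
cross product → J_v[:, 1] = (-1.8660,-3.2321,-2.4641)
J_ω[:, 1] = z_1
entry J[3][1] = -0.8660

-0.866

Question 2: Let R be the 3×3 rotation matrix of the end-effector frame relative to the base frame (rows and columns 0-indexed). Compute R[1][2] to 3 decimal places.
End-effector z-axis (col 2 of R) = (-0.2500,-0.4330,-0.8660)
R[1][2] = -0.4330

-0.433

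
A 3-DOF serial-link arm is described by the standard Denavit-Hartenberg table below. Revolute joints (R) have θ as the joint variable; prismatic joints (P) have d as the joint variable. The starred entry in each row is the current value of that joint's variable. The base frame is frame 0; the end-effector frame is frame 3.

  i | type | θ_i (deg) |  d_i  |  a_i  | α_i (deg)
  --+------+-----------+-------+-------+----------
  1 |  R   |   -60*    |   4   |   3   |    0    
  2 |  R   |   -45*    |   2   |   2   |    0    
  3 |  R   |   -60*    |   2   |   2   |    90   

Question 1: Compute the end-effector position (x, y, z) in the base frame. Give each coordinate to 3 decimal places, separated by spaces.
-0.949 -5.048 8.000

after link 1: o_1 = (1.5000, -2.5981, 4.0000)
after link 2: o_2 = (0.9824, -4.5299, 6.0000)
after link 3: o_3 = (-0.9495, -5.0476, 8.0000)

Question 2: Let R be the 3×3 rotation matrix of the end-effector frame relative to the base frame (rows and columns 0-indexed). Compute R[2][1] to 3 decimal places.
End-effector y-axis (col 1 of R) = (0.0000,-0.0000,1.0000)
R[2][1] = 1.0000

1.000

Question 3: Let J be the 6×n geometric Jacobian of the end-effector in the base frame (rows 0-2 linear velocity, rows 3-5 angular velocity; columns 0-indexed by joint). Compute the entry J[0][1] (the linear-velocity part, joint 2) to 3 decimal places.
2.449

axis z_1 = (0.0000,0.0000,1.0000); lever o_n−o_1 = (-2.4495,-2.4495,4.0000)
cross product → J_v[:, 1] = (2.4495,-2.4495,0.0000)
J_ω[:, 1] = z_1
entry J[0][1] = 2.4495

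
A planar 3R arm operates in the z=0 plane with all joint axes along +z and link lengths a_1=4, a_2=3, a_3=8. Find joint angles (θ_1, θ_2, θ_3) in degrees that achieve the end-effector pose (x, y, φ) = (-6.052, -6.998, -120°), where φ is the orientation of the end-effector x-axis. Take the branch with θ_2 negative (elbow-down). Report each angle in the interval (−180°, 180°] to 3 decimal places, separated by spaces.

wrist centre = target − a_3·(cos φ, sin φ) = (-2.0520, -0.0698)
cos θ_2 = (4.2156−4²−3²)/(2·4·3) = -0.8660; θ_2 = -149.9991° (elbow-down)
β = atan2(-0.0698,-2.0520) = -178.0519°; ψ = atan2(-1.5000,1.4019) = -46.9360°
θ_1 = β − ψ = -131.1159°
θ_3 = φ − θ_1 − θ_2 = 161.1150° (wrapped to (-180°,180°])

-131.116 -149.999 161.115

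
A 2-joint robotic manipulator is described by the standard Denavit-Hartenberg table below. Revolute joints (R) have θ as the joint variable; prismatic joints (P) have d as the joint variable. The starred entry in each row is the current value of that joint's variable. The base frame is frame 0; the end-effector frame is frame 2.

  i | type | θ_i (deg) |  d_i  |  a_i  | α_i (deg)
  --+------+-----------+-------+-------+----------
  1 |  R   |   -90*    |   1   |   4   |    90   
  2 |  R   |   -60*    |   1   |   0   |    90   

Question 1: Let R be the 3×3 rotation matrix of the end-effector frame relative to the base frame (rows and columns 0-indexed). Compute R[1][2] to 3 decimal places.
End-effector z-axis (col 2 of R) = (-0.0000,0.8660,-0.5000)
R[1][2] = 0.8660

0.866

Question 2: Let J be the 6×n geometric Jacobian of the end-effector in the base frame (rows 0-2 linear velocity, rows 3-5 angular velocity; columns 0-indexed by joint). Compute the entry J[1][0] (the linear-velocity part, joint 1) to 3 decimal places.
-1.000

axis z_0 = ẑ; lever o_n−o_0 = (-1.0000,-4.0000,1.0000)
cross product → J_v[:, 0] = (4.0000,-1.0000,0.0000)
J_ω[:, 0] = z_0
entry J[1][0] = -1.0000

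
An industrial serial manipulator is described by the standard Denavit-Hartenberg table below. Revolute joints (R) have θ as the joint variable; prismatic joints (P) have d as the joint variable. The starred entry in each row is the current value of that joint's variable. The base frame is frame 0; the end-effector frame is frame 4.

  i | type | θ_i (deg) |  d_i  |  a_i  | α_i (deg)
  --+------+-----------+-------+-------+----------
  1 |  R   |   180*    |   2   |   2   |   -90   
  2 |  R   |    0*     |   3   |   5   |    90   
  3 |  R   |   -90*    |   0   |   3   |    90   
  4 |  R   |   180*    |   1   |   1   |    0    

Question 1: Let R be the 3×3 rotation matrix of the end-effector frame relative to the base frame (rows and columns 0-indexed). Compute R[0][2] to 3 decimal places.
1.000

End-effector z-axis (col 2 of R) = (1.0000,-0.0000,0.0000)
R[0][2] = 1.0000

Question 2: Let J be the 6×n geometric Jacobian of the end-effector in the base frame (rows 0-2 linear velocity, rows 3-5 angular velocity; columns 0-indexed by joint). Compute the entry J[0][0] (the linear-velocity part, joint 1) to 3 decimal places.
1.000

axis z_0 = ẑ; lever o_n−o_0 = (-6.0000,-1.0000,2.0000)
cross product → J_v[:, 0] = (1.0000,-6.0000,0.0000)
J_ω[:, 0] = z_0
entry J[0][0] = 1.0000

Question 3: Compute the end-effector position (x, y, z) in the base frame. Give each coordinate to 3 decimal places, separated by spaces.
-6.000 -1.000 2.000

after link 1: o_1 = (-2.0000, 0.0000, 2.0000)
after link 2: o_2 = (-7.0000, -3.0000, 2.0000)
after link 3: o_3 = (-7.0000, 0.0000, 2.0000)
after link 4: o_4 = (-6.0000, -1.0000, 2.0000)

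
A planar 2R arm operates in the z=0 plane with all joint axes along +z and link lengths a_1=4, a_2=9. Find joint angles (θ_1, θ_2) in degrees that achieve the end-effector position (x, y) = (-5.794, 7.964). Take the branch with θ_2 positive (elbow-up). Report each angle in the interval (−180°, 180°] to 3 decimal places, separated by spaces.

cos θ_2 = (96.9957−4²−9²)/(2·4·9) = -0.0001; θ_2 = 90.0034° (elbow-up)
β = atan2(7.9640,-5.7940) = 126.0368°; ψ = atan2(9.0000,3.9995) = 66.0403°
θ_1 = β − ψ = 59.9964°

59.996 90.003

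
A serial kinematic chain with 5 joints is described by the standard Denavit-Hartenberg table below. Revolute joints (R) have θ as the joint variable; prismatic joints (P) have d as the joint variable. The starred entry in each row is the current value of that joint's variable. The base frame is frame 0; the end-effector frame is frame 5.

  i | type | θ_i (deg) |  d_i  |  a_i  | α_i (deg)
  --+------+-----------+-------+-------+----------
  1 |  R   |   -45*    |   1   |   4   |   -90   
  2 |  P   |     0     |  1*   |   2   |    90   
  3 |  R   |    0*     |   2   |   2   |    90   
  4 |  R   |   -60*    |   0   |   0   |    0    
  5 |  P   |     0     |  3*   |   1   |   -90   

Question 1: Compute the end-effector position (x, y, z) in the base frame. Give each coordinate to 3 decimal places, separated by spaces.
4.596 -7.425 2.134

after link 1: o_1 = (2.8284, -2.8284, 1.0000)
after link 2: o_2 = (4.9497, -3.5355, 1.0000)
after link 3: o_3 = (6.3640, -4.9497, 3.0000)
after link 4: o_4 = (6.3640, -4.9497, 3.0000)
after link 5: o_5 = (4.5962, -7.4246, 2.1340)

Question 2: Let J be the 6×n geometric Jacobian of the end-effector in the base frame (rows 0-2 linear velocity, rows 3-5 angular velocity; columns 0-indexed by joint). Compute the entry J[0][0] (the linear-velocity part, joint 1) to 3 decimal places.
7.425

axis z_0 = ẑ; lever o_n−o_0 = (4.5962,-7.4246,2.1340)
cross product → J_v[:, 0] = (7.4246,4.5962,-0.0000)
J_ω[:, 0] = z_0
entry J[0][0] = 7.4246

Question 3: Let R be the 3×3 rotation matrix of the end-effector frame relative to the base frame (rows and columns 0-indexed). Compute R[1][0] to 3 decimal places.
End-effector x-axis (col 0 of R) = (0.3536,-0.3536,-0.8660)
R[1][0] = -0.3536

-0.354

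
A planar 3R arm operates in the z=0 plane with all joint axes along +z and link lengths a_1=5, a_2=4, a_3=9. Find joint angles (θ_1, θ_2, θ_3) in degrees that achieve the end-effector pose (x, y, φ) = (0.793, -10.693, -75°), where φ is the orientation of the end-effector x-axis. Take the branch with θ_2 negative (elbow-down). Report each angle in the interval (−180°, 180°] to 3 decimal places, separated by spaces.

wrist centre = target − a_3·(cos φ, sin φ) = (-1.5364, -1.9997)
cos θ_2 = (6.3591−5²−4²)/(2·5·4) = -0.8660; θ_2 = -149.9996° (elbow-down)
β = atan2(-1.9997,-1.5364) = -127.5356°; ψ = atan2(-2.0000,1.5359) = -52.4776°
θ_1 = β − ψ = -75.0579°
θ_3 = φ − θ_1 − θ_2 = 150.0576° (wrapped to (-180°,180°])

-75.058 -150.000 150.058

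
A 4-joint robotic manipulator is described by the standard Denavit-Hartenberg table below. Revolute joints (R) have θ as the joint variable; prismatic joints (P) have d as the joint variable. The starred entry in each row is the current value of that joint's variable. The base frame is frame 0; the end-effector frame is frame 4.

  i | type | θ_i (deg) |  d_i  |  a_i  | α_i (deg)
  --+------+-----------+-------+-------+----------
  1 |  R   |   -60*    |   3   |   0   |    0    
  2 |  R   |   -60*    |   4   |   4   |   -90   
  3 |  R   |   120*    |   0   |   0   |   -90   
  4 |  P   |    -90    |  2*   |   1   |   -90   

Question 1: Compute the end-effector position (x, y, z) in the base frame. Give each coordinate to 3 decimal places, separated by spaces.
-0.268 -2.464 8.000

after link 1: o_1 = (0.0000, 0.0000, 3.0000)
after link 2: o_2 = (-2.0000, -3.4641, 7.0000)
after link 3: o_3 = (-2.0000, -3.4641, 7.0000)
after link 4: o_4 = (-0.2679, -2.4641, 8.0000)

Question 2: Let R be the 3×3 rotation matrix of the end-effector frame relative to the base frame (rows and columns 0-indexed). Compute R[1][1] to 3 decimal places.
-0.750

End-effector y-axis (col 1 of R) = (-0.4330,-0.7500,-0.5000)
R[1][1] = -0.7500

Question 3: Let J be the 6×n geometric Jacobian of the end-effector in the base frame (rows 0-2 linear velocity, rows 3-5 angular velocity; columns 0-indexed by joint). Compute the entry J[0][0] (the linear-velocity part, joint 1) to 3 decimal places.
2.464

axis z_0 = ẑ; lever o_n−o_0 = (-0.2679,-2.4641,8.0000)
cross product → J_v[:, 0] = (2.4641,-0.2679,0.0000)
J_ω[:, 0] = z_0
entry J[0][0] = 2.4641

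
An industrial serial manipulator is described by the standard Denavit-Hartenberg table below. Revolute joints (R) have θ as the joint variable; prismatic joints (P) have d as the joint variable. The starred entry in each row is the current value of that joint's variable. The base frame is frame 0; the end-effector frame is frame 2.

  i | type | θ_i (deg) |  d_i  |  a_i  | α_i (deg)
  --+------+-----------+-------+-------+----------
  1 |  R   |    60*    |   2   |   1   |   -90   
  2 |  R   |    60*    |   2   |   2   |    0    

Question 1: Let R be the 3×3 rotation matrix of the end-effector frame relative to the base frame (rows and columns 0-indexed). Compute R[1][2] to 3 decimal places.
End-effector z-axis (col 2 of R) = (-0.8660,0.5000,0.0000)
R[1][2] = 0.5000

0.500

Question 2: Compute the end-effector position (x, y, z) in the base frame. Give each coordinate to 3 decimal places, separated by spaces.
-0.732 2.732 0.268

after link 1: o_1 = (0.5000, 0.8660, 2.0000)
after link 2: o_2 = (-0.7321, 2.7321, 0.2679)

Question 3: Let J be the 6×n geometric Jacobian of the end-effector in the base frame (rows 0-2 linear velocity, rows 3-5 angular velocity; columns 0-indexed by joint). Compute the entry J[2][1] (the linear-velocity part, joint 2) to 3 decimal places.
-1.000

axis z_1 = (-0.8660,0.5000,0.0000); lever o_n−o_1 = (-1.2321,1.8660,-1.7321)
cross product → J_v[:, 1] = (-0.8660,-1.5000,-1.0000)
J_ω[:, 1] = z_1
entry J[2][1] = -1.0000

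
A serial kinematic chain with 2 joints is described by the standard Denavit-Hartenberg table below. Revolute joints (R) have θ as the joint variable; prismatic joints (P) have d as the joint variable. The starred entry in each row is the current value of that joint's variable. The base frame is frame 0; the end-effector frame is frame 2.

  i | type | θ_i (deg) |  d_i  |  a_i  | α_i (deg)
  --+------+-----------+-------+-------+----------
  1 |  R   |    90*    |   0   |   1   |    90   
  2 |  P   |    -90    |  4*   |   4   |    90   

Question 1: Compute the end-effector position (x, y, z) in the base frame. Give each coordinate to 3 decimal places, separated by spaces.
4.000 1.000 -4.000

after link 1: o_1 = (0.0000, 1.0000, 0.0000)
after link 2: o_2 = (4.0000, 1.0000, -4.0000)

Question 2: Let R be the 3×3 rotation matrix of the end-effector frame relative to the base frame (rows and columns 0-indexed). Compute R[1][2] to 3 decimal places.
-1.000

End-effector z-axis (col 2 of R) = (0.0000,-1.0000,-0.0000)
R[1][2] = -1.0000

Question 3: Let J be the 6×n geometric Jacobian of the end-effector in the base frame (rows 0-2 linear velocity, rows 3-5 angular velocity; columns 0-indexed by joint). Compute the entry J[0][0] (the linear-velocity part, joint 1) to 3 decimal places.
axis z_0 = ẑ; lever o_n−o_0 = (4.0000,1.0000,-4.0000)
cross product → J_v[:, 0] = (-1.0000,4.0000,0.0000)
J_ω[:, 0] = z_0
entry J[0][0] = -1.0000

-1.000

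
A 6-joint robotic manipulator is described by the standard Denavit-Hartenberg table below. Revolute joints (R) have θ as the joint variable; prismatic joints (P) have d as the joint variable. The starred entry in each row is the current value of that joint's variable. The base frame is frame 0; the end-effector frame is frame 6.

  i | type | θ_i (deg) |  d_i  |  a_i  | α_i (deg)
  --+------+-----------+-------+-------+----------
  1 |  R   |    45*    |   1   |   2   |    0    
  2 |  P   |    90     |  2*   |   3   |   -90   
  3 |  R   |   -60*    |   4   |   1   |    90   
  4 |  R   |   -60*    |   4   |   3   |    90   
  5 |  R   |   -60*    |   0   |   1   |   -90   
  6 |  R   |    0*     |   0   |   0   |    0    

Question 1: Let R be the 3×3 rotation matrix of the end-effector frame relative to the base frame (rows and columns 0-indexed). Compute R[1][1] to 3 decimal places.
-0.047

End-effector y-axis (col 1 of R) = (-0.6597,-0.0474,0.7500)
R[1][1] = -0.0474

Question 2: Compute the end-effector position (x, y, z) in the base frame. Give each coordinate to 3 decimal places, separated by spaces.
-0.445 1.904 6.949

after link 1: o_1 = (1.4142, 1.4142, 1.0000)
after link 2: o_2 = (-0.7071, 3.5355, 3.0000)
after link 3: o_3 = (-3.8891, 1.0607, 3.8660)
after link 4: o_4 = (-0.1328, 0.9786, 7.1651)
after link 5: o_5 = (-0.4453, 1.9035, 6.9486)
after link 6: o_6 = (-0.4453, 1.9035, 6.9486)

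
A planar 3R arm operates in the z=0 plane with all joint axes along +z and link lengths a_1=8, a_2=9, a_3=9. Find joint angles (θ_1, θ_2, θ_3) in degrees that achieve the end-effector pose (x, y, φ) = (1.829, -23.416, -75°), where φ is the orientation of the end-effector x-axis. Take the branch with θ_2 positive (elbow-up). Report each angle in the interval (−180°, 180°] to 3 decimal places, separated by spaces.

-123.890 59.997 -11.107

wrist centre = target − a_3·(cos φ, sin φ) = (-0.5004, -14.7227)
cos θ_2 = (217.0073−8²−9²)/(2·8·9) = 0.5001; θ_2 = 59.9966° (elbow-up)
β = atan2(-14.7227,-0.5004) = -91.9465°; ψ = atan2(7.7940,12.5005) = 31.9433°
θ_1 = β − ψ = -123.8898°
θ_3 = φ − θ_1 − θ_2 = -11.1068° (wrapped to (-180°,180°])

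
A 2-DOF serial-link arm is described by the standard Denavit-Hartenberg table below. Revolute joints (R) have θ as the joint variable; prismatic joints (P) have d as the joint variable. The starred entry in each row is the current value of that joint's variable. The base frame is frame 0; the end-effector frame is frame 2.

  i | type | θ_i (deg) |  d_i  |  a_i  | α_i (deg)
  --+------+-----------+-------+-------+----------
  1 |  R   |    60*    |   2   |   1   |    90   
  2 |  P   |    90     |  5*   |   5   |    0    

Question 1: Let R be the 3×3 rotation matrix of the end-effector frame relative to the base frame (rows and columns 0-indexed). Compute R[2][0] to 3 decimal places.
End-effector x-axis (col 0 of R) = (-0.0000,0.0000,1.0000)
R[2][0] = 1.0000

1.000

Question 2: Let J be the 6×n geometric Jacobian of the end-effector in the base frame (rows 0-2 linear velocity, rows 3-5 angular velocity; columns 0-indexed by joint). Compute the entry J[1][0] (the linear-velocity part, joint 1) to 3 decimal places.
axis z_0 = ẑ; lever o_n−o_0 = (4.8301,-1.6340,7.0000)
cross product → J_v[:, 0] = (1.6340,4.8301,-0.0000)
J_ω[:, 0] = z_0
entry J[1][0] = 4.8301

4.830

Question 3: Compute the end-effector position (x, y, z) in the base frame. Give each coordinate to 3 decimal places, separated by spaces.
4.830 -1.634 7.000

after link 1: o_1 = (0.5000, 0.8660, 2.0000)
after link 2: o_2 = (4.8301, -1.6340, 7.0000)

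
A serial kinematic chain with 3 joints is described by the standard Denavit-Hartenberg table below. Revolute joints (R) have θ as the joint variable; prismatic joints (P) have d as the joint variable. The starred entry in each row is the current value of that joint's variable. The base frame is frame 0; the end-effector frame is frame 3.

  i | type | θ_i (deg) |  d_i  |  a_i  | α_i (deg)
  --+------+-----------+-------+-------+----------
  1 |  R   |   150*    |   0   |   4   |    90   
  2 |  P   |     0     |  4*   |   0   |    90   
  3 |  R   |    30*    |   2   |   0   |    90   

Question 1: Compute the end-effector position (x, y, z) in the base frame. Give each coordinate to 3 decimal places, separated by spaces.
-1.464 5.464 -2.000

after link 1: o_1 = (-3.4641, 2.0000, 0.0000)
after link 2: o_2 = (-1.4641, 5.4641, 0.0000)
after link 3: o_3 = (-1.4641, 5.4641, -2.0000)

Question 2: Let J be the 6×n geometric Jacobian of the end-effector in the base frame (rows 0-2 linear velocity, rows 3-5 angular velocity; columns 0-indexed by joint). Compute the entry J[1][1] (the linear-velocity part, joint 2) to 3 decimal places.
0.866

prismatic axis z_1 = (0.5000,0.8660,0.0000)
J_v[:, 1] = z_1; J_ω[:, 1] = (0,0,0)
entry J[1][1] = 0.8660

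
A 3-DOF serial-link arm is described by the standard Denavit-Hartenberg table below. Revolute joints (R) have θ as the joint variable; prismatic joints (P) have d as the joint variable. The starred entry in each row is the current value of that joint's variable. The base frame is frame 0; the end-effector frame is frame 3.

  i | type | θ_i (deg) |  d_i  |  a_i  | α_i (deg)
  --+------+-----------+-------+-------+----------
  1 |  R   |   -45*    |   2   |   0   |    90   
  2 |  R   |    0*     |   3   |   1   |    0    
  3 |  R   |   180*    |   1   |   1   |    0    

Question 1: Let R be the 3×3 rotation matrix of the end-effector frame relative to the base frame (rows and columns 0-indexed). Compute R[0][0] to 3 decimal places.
-0.707

End-effector x-axis (col 0 of R) = (-0.7071,0.7071,0.0000)
R[0][0] = -0.7071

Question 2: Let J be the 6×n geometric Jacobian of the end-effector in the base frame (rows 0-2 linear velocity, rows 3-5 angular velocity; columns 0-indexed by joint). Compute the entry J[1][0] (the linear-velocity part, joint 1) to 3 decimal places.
axis z_0 = ẑ; lever o_n−o_0 = (-2.8284,-2.8284,2.0000)
cross product → J_v[:, 0] = (2.8284,-2.8284,0.0000)
J_ω[:, 0] = z_0
entry J[1][0] = -2.8284

-2.828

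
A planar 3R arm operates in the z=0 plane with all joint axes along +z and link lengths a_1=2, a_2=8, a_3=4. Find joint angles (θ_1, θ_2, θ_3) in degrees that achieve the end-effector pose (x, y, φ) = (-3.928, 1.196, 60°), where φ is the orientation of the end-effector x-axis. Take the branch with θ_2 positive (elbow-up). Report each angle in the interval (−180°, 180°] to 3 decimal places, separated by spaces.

59.994 150.006 -150.000

wrist centre = target − a_3·(cos φ, sin φ) = (-5.9280, -2.2681)
cos θ_2 = (40.2855−2²−8²)/(2·2·8) = -0.8661; θ_2 = 150.0062° (elbow-up)
β = atan2(-2.2681,-5.9280) = -159.0627°; ψ = atan2(3.9993,-4.9286) = 140.9430°
θ_1 = β − ψ = -300.0057°
θ_3 = φ − θ_1 − θ_2 = -150.0004° (wrapped to (-180°,180°])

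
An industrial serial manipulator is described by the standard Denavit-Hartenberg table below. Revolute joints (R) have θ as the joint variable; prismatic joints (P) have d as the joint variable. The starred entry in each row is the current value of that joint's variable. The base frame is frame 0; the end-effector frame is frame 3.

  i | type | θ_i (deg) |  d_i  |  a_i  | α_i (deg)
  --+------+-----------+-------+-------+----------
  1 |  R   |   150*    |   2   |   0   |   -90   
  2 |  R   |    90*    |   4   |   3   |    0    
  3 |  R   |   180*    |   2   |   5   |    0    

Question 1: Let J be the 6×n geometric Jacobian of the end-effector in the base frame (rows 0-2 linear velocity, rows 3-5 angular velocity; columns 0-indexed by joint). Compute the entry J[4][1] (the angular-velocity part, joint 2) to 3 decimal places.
axis z_1 = (-0.5000,-0.8660,0.0000); lever o_n−o_1 = (-3.0000,-5.1962,2.0000)
cross product → J_v[:, 1] = (-1.7321,1.0000,0.0000)
J_ω[:, 1] = z_1
entry J[4][1] = -0.8660

-0.866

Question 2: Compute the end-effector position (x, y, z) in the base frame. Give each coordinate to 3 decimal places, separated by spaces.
-3.000 -5.196 4.000

after link 1: o_1 = (0.0000, 0.0000, 2.0000)
after link 2: o_2 = (-2.0000, -3.4641, -1.0000)
after link 3: o_3 = (-3.0000, -5.1962, 4.0000)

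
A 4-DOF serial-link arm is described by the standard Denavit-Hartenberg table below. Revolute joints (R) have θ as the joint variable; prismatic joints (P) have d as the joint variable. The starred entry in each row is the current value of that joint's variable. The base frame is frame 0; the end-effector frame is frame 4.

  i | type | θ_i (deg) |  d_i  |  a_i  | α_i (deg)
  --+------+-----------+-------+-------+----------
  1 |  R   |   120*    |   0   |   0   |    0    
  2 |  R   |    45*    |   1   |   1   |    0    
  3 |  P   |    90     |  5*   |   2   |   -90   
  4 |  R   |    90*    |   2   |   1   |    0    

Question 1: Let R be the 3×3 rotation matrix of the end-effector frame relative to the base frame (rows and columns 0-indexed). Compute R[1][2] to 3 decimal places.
-0.259

End-effector z-axis (col 2 of R) = (0.9659,-0.2588,0.0000)
R[1][2] = -0.2588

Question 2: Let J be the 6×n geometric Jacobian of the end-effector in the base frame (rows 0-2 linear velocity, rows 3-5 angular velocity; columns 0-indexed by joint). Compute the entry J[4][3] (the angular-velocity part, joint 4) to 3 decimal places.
axis z_3 = (0.9659,-0.2588,0.0000); lever o_n−o_3 = (1.9319,-0.5176,-1.0000)
cross product → J_v[:, 3] = (0.2588,0.9659,-0.0000)
J_ω[:, 3] = z_3
entry J[4][3] = -0.2588

-0.259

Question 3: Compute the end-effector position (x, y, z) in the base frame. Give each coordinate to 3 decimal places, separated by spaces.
after link 1: o_1 = (0.0000, 0.0000, 0.0000)
after link 2: o_2 = (-0.9659, 0.2588, 1.0000)
after link 3: o_3 = (-1.4836, -1.6730, 6.0000)
after link 4: o_4 = (0.4483, -2.1907, 5.0000)

0.448 -2.191 5.000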